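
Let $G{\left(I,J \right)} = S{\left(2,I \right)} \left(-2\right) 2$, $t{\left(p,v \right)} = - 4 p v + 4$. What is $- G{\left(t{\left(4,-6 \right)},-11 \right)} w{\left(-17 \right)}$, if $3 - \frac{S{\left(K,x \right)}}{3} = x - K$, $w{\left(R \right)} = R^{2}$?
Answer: $-329460$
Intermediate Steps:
$t{\left(p,v \right)} = 4 - 4 p v$ ($t{\left(p,v \right)} = - 4 p v + 4 = 4 - 4 p v$)
$S{\left(K,x \right)} = 9 - 3 x + 3 K$ ($S{\left(K,x \right)} = 9 - 3 \left(x - K\right) = 9 + \left(- 3 x + 3 K\right) = 9 - 3 x + 3 K$)
$G{\left(I,J \right)} = -60 + 12 I$ ($G{\left(I,J \right)} = \left(9 - 3 I + 3 \cdot 2\right) \left(-2\right) 2 = \left(9 - 3 I + 6\right) \left(-2\right) 2 = \left(15 - 3 I\right) \left(-2\right) 2 = \left(-30 + 6 I\right) 2 = -60 + 12 I$)
$- G{\left(t{\left(4,-6 \right)},-11 \right)} w{\left(-17 \right)} = - \left(-60 + 12 \left(4 - 16 \left(-6\right)\right)\right) \left(-17\right)^{2} = - \left(-60 + 12 \left(4 + 96\right)\right) 289 = - \left(-60 + 12 \cdot 100\right) 289 = - \left(-60 + 1200\right) 289 = - 1140 \cdot 289 = \left(-1\right) 329460 = -329460$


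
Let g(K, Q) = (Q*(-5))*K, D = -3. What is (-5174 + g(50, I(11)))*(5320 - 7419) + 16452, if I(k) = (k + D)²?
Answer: 44460678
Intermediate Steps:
I(k) = (-3 + k)² (I(k) = (k - 3)² = (-3 + k)²)
g(K, Q) = -5*K*Q (g(K, Q) = (-5*Q)*K = -5*K*Q)
(-5174 + g(50, I(11)))*(5320 - 7419) + 16452 = (-5174 - 5*50*(-3 + 11)²)*(5320 - 7419) + 16452 = (-5174 - 5*50*8²)*(-2099) + 16452 = (-5174 - 5*50*64)*(-2099) + 16452 = (-5174 - 16000)*(-2099) + 16452 = -21174*(-2099) + 16452 = 44444226 + 16452 = 44460678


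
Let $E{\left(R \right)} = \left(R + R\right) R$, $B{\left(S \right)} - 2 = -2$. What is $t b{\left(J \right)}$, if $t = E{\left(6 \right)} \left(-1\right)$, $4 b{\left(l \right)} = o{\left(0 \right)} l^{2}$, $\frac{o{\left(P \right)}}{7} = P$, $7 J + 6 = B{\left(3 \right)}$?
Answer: $0$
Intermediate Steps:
$B{\left(S \right)} = 0$ ($B{\left(S \right)} = 2 - 2 = 0$)
$J = - \frac{6}{7}$ ($J = - \frac{6}{7} + \frac{1}{7} \cdot 0 = - \frac{6}{7} + 0 = - \frac{6}{7} \approx -0.85714$)
$o{\left(P \right)} = 7 P$
$E{\left(R \right)} = 2 R^{2}$ ($E{\left(R \right)} = 2 R R = 2 R^{2}$)
$b{\left(l \right)} = 0$ ($b{\left(l \right)} = \frac{7 \cdot 0 l^{2}}{4} = \frac{0 l^{2}}{4} = \frac{1}{4} \cdot 0 = 0$)
$t = -72$ ($t = 2 \cdot 6^{2} \left(-1\right) = 2 \cdot 36 \left(-1\right) = 72 \left(-1\right) = -72$)
$t b{\left(J \right)} = \left(-72\right) 0 = 0$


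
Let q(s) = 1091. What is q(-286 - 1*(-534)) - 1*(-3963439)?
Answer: 3964530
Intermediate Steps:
q(-286 - 1*(-534)) - 1*(-3963439) = 1091 - 1*(-3963439) = 1091 + 3963439 = 3964530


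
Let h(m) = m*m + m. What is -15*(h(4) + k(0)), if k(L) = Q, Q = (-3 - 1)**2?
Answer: -540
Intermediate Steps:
h(m) = m + m**2 (h(m) = m**2 + m = m + m**2)
Q = 16 (Q = (-4)**2 = 16)
k(L) = 16
-15*(h(4) + k(0)) = -15*(4*(1 + 4) + 16) = -15*(4*5 + 16) = -15*(20 + 16) = -15*36 = -540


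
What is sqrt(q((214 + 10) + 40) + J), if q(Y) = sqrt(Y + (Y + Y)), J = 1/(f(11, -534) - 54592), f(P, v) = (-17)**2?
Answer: sqrt(-54303 + 17692894854*sqrt(22))/54303 ≈ 5.3049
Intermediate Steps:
f(P, v) = 289
J = -1/54303 (J = 1/(289 - 54592) = 1/(-54303) = -1/54303 ≈ -1.8415e-5)
q(Y) = sqrt(3)*sqrt(Y) (q(Y) = sqrt(Y + 2*Y) = sqrt(3*Y) = sqrt(3)*sqrt(Y))
sqrt(q((214 + 10) + 40) + J) = sqrt(sqrt(3)*sqrt((214 + 10) + 40) - 1/54303) = sqrt(sqrt(3)*sqrt(224 + 40) - 1/54303) = sqrt(sqrt(3)*sqrt(264) - 1/54303) = sqrt(sqrt(3)*(2*sqrt(66)) - 1/54303) = sqrt(6*sqrt(22) - 1/54303) = sqrt(-1/54303 + 6*sqrt(22))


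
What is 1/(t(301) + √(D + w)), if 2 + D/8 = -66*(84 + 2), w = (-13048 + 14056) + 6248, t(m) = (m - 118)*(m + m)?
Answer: 55083/6068292862 - I*√9542/6068292862 ≈ 9.0772e-6 - 1.6097e-8*I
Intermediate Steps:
t(m) = 2*m*(-118 + m) (t(m) = (-118 + m)*(2*m) = 2*m*(-118 + m))
w = 7256 (w = 1008 + 6248 = 7256)
D = -45424 (D = -16 + 8*(-66*(84 + 2)) = -16 + 8*(-66*86) = -16 + 8*(-5676) = -16 - 45408 = -45424)
1/(t(301) + √(D + w)) = 1/(2*301*(-118 + 301) + √(-45424 + 7256)) = 1/(2*301*183 + √(-38168)) = 1/(110166 + 2*I*√9542)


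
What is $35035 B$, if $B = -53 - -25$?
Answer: $-980980$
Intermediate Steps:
$B = -28$ ($B = -53 + 25 = -28$)
$35035 B = 35035 \left(-28\right) = -980980$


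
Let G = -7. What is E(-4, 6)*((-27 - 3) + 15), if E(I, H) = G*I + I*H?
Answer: -60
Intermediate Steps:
E(I, H) = -7*I + H*I (E(I, H) = -7*I + I*H = -7*I + H*I)
E(-4, 6)*((-27 - 3) + 15) = (-4*(-7 + 6))*((-27 - 3) + 15) = (-4*(-1))*(-30 + 15) = 4*(-15) = -60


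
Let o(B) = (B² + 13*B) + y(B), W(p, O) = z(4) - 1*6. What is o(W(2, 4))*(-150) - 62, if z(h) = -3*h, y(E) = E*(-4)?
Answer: -24362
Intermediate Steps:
y(E) = -4*E
W(p, O) = -18 (W(p, O) = -3*4 - 1*6 = -12 - 6 = -18)
o(B) = B² + 9*B (o(B) = (B² + 13*B) - 4*B = B² + 9*B)
o(W(2, 4))*(-150) - 62 = -18*(9 - 18)*(-150) - 62 = -18*(-9)*(-150) - 62 = 162*(-150) - 62 = -24300 - 62 = -24362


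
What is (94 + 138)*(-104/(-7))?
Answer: 24128/7 ≈ 3446.9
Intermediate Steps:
(94 + 138)*(-104/(-7)) = 232*(-104*(-1/7)) = 232*(104/7) = 24128/7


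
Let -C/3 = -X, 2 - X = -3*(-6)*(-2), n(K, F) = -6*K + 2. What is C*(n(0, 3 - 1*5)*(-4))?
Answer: -912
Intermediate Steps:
n(K, F) = 2 - 6*K
X = 38 (X = 2 - (-3*(-6))*(-2) = 2 - 18*(-2) = 2 - 1*(-36) = 2 + 36 = 38)
C = 114 (C = -(-3)*38 = -3*(-38) = 114)
C*(n(0, 3 - 1*5)*(-4)) = 114*((2 - 6*0)*(-4)) = 114*((2 + 0)*(-4)) = 114*(2*(-4)) = 114*(-8) = -912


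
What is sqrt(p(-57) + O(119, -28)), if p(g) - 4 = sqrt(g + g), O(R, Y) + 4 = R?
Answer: sqrt(119 + I*sqrt(114)) ≈ 10.92 + 0.48889*I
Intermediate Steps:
O(R, Y) = -4 + R
p(g) = 4 + sqrt(2)*sqrt(g) (p(g) = 4 + sqrt(g + g) = 4 + sqrt(2*g) = 4 + sqrt(2)*sqrt(g))
sqrt(p(-57) + O(119, -28)) = sqrt((4 + sqrt(2)*sqrt(-57)) + (-4 + 119)) = sqrt((4 + sqrt(2)*(I*sqrt(57))) + 115) = sqrt((4 + I*sqrt(114)) + 115) = sqrt(119 + I*sqrt(114))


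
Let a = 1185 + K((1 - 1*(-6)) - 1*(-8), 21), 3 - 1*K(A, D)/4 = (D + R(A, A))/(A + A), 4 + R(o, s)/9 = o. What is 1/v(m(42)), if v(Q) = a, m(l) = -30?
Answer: 1/1181 ≈ 0.00084674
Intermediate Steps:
R(o, s) = -36 + 9*o
K(A, D) = 12 - 2*(-36 + D + 9*A)/A (K(A, D) = 12 - 4*(D + (-36 + 9*A))/(A + A) = 12 - 4*(-36 + D + 9*A)/(2*A) = 12 - 4*(-36 + D + 9*A)*1/(2*A) = 12 - 2*(-36 + D + 9*A)/A)
a = 1181 (a = 1185 + 2*(36 - 1*21 - 3*((1 - 1*(-6)) - 1*(-8)))/((1 - 1*(-6)) - 1*(-8)) = 1185 + 2*(36 - 21 - 3*((1 + 6) + 8))/((1 + 6) + 8) = 1185 + 2*(36 - 21 - 3*(7 + 8))/(7 + 8) = 1185 + 2*(36 - 21 - 3*15)/15 = 1185 + 2*(1/15)*(36 - 21 - 45) = 1185 + 2*(1/15)*(-30) = 1185 - 4 = 1181)
v(Q) = 1181
1/v(m(42)) = 1/1181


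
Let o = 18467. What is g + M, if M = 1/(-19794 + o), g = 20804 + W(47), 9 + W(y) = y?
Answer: 27657333/1327 ≈ 20842.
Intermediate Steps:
W(y) = -9 + y
g = 20842 (g = 20804 + (-9 + 47) = 20804 + 38 = 20842)
M = -1/1327 (M = 1/(-19794 + 18467) = 1/(-1327) = -1/1327 ≈ -0.00075358)
g + M = 20842 - 1/1327 = 27657333/1327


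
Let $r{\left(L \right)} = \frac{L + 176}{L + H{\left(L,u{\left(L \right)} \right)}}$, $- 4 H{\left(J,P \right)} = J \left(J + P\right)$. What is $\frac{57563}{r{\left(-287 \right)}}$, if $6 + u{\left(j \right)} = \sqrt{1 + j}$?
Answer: $\frac{1635537519}{148} - \frac{16520581 i \sqrt{286}}{444} \approx 1.1051 \cdot 10^{7} - 6.2925 \cdot 10^{5} i$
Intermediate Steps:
$u{\left(j \right)} = -6 + \sqrt{1 + j}$
$H{\left(J,P \right)} = - \frac{J \left(J + P\right)}{4}$
$r{\left(L \right)} = \frac{176 + L}{L - \frac{L \left(-6 + L + \sqrt{1 + L}\right)}{4}}$ ($r{\left(L \right)} = \frac{L + 176}{L - \frac{L \left(L + \left(-6 + \sqrt{1 + L}\right)\right)}{4}} = \frac{176 + L}{L - \frac{L \left(-6 + L + \sqrt{1 + L}\right)}{4}}$)
$\frac{57563}{r{\left(-287 \right)}} = \frac{57563}{4 \frac{1}{-287} \frac{1}{-10 - 287 + \sqrt{1 - 287}} \left(-176 - -287\right)} = \frac{57563}{4 \left(- \frac{1}{287}\right) \frac{1}{-10 - 287 + \sqrt{-286}} \left(-176 + 287\right)} = \frac{57563}{4 \left(- \frac{1}{287}\right) \frac{1}{-10 - 287 + i \sqrt{286}} \cdot 111} = \frac{57563}{4 \left(- \frac{1}{287}\right) \frac{1}{-297 + i \sqrt{286}} \cdot 111} = \frac{57563}{\left(- \frac{444}{287}\right) \frac{1}{-297 + i \sqrt{286}}} = 57563 \left(\frac{28413}{148} - \frac{287 i \sqrt{286}}{444}\right) = \frac{1635537519}{148} - \frac{16520581 i \sqrt{286}}{444}$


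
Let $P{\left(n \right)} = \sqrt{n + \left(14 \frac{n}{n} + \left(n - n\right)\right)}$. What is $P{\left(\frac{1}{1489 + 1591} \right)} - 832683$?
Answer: $-832683 + \frac{\sqrt{33203170}}{1540} \approx -8.3268 \cdot 10^{5}$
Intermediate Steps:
$P{\left(n \right)} = \sqrt{14 + n}$ ($P{\left(n \right)} = \sqrt{n + \left(14 \cdot 1 + 0\right)} = \sqrt{n + \left(14 + 0\right)} = \sqrt{n + 14} = \sqrt{14 + n}$)
$P{\left(\frac{1}{1489 + 1591} \right)} - 832683 = \sqrt{14 + \frac{1}{1489 + 1591}} - 832683 = \sqrt{14 + \frac{1}{3080}} - 832683 = \sqrt{\frac{43121}{3080}} - 832683 = \frac{\sqrt{33203170}}{1540} - 832683 = -832683 + \frac{\sqrt{33203170}}{1540}$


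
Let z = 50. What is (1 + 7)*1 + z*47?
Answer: 2358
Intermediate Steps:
(1 + 7)*1 + z*47 = (1 + 7)*1 + 50*47 = 8*1 + 2350 = 8 + 2350 = 2358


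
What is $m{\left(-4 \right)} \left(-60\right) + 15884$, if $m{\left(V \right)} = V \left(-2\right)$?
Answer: $15404$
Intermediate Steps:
$m{\left(V \right)} = - 2 V$
$m{\left(-4 \right)} \left(-60\right) + 15884 = \left(-2\right) \left(-4\right) \left(-60\right) + 15884 = 8 \left(-60\right) + 15884 = -480 + 15884 = 15404$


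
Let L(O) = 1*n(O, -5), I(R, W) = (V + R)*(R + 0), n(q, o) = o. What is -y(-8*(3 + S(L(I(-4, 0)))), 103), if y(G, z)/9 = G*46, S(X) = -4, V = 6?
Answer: -3312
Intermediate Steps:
I(R, W) = R*(6 + R) (I(R, W) = (6 + R)*(R + 0) = (6 + R)*R = R*(6 + R))
L(O) = -5 (L(O) = 1*(-5) = -5)
y(G, z) = 414*G (y(G, z) = 9*(G*46) = 9*(46*G) = 414*G)
-y(-8*(3 + S(L(I(-4, 0)))), 103) = -414*(-8*(3 - 4)) = -414*(-8*(-1)) = -414*8 = -1*3312 = -3312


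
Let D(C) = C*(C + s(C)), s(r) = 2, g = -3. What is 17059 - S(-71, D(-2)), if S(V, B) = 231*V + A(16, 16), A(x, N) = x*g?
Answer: 33508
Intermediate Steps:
A(x, N) = -3*x (A(x, N) = x*(-3) = -3*x)
D(C) = C*(2 + C) (D(C) = C*(C + 2) = C*(2 + C))
S(V, B) = -48 + 231*V (S(V, B) = 231*V - 3*16 = 231*V - 48 = -48 + 231*V)
17059 - S(-71, D(-2)) = 17059 - (-48 + 231*(-71)) = 17059 - (-48 - 16401) = 17059 - 1*(-16449) = 17059 + 16449 = 33508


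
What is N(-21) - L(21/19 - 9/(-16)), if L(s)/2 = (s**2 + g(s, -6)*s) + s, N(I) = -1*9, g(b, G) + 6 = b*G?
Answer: 1640013/46208 ≈ 35.492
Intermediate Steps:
g(b, G) = -6 + G*b (g(b, G) = -6 + b*G = -6 + G*b)
N(I) = -9
L(s) = 2*s + 2*s**2 + 2*s*(-6 - 6*s) (L(s) = 2*((s**2 + (-6 - 6*s)*s) + s) = 2*((s**2 + s*(-6 - 6*s)) + s) = 2*(s + s**2 + s*(-6 - 6*s)) = 2*s + 2*s**2 + 2*s*(-6 - 6*s))
N(-21) - L(21/19 - 9/(-16)) = -9 - 10*(21/19 - 9/(-16))*(-1 - (21/19 - 9/(-16))) = -9 - 10*(21*(1/19) - 9*(-1/16))*(-1 - (21*(1/19) - 9*(-1/16))) = -9 - 10*(21/19 + 9/16)*(-1 - (21/19 + 9/16)) = -9 - 10*507*(-1 - 1*507/304)/304 = -9 - 10*507*(-1 - 507/304)/304 = -9 - 10*507*(-811)/(304*304) = -9 - 1*(-2055885/46208) = -9 + 2055885/46208 = 1640013/46208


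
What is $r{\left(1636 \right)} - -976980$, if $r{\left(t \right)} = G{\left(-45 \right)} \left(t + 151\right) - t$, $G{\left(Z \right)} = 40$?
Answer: $1046824$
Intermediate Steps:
$r{\left(t \right)} = 6040 + 39 t$ ($r{\left(t \right)} = 40 \left(t + 151\right) - t = 40 \left(151 + t\right) - t = \left(6040 + 40 t\right) - t = 6040 + 39 t$)
$r{\left(1636 \right)} - -976980 = \left(6040 + 39 \cdot 1636\right) - -976980 = \left(6040 + 63804\right) + 976980 = 69844 + 976980 = 1046824$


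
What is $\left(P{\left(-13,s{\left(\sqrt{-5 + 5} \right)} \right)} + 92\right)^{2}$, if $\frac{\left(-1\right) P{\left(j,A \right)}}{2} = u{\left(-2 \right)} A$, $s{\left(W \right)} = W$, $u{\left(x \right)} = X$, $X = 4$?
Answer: $8464$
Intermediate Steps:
$u{\left(x \right)} = 4$
$P{\left(j,A \right)} = - 8 A$ ($P{\left(j,A \right)} = - 2 \cdot 4 A = - 8 A$)
$\left(P{\left(-13,s{\left(\sqrt{-5 + 5} \right)} \right)} + 92\right)^{2} = \left(- 8 \sqrt{-5 + 5} + 92\right)^{2} = \left(- 8 \sqrt{0} + 92\right)^{2} = \left(\left(-8\right) 0 + 92\right)^{2} = \left(0 + 92\right)^{2} = 92^{2} = 8464$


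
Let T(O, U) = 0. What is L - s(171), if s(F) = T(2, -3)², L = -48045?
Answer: -48045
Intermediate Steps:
s(F) = 0 (s(F) = 0² = 0)
L - s(171) = -48045 - 1*0 = -48045 + 0 = -48045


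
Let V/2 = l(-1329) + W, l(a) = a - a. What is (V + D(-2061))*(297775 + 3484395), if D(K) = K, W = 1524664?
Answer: 11525281829390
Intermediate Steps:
l(a) = 0
V = 3049328 (V = 2*(0 + 1524664) = 2*1524664 = 3049328)
(V + D(-2061))*(297775 + 3484395) = (3049328 - 2061)*(297775 + 3484395) = 3047267*3782170 = 11525281829390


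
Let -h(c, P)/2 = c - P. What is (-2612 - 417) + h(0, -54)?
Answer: -3137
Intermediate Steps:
h(c, P) = -2*c + 2*P (h(c, P) = -2*(c - P) = -2*c + 2*P)
(-2612 - 417) + h(0, -54) = (-2612 - 417) + (-2*0 + 2*(-54)) = -3029 + (0 - 108) = -3029 - 108 = -3137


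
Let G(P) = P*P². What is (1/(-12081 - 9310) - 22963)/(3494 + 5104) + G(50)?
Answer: 11494743024233/91959909 ≈ 1.2500e+5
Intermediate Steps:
G(P) = P³
(1/(-12081 - 9310) - 22963)/(3494 + 5104) + G(50) = (1/(-12081 - 9310) - 22963)/(3494 + 5104) + 50³ = (1/(-21391) - 22963)/8598 + 125000 = (-1/21391 - 22963)*(1/8598) + 125000 = -491201534/21391*1/8598 + 125000 = -245600767/91959909 + 125000 = 11494743024233/91959909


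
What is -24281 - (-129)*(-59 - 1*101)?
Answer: -44921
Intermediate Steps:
-24281 - (-129)*(-59 - 1*101) = -24281 - (-129)*(-59 - 101) = -24281 - (-129)*(-160) = -24281 - 1*20640 = -24281 - 20640 = -44921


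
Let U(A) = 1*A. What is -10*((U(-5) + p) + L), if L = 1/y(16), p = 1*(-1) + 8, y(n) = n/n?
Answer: -30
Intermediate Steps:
y(n) = 1
U(A) = A
p = 7 (p = -1 + 8 = 7)
L = 1 (L = 1/1 = 1)
-10*((U(-5) + p) + L) = -10*((-5 + 7) + 1) = -10*(2 + 1) = -10*3 = -30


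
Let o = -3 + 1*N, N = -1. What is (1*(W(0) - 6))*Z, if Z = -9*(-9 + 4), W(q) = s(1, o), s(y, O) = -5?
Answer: -495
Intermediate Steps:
o = -4 (o = -3 + 1*(-1) = -3 - 1 = -4)
W(q) = -5
Z = 45 (Z = -9*(-5) = 45)
(1*(W(0) - 6))*Z = (1*(-5 - 6))*45 = (1*(-11))*45 = -11*45 = -495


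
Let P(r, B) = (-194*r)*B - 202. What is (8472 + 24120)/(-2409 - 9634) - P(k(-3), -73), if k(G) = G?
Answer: 514058992/12043 ≈ 42685.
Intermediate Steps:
P(r, B) = -202 - 194*B*r (P(r, B) = -194*B*r - 202 = -202 - 194*B*r)
(8472 + 24120)/(-2409 - 9634) - P(k(-3), -73) = (8472 + 24120)/(-2409 - 9634) - (-202 - 194*(-73)*(-3)) = 32592/(-12043) - (-202 - 42486) = 32592*(-1/12043) - 1*(-42688) = -32592/12043 + 42688 = 514058992/12043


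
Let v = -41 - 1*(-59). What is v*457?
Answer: 8226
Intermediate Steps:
v = 18 (v = -41 + 59 = 18)
v*457 = 18*457 = 8226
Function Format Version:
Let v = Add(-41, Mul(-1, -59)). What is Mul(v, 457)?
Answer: 8226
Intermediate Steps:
v = 18 (v = Add(-41, 59) = 18)
Mul(v, 457) = Mul(18, 457) = 8226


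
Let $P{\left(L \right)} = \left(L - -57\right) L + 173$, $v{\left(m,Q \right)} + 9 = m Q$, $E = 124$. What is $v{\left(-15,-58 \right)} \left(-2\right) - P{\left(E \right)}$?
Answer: $-24339$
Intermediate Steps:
$v{\left(m,Q \right)} = -9 + Q m$ ($v{\left(m,Q \right)} = -9 + m Q = -9 + Q m$)
$P{\left(L \right)} = 173 + L \left(57 + L\right)$ ($P{\left(L \right)} = \left(L + 57\right) L + 173 = \left(57 + L\right) L + 173 = L \left(57 + L\right) + 173 = 173 + L \left(57 + L\right)$)
$v{\left(-15,-58 \right)} \left(-2\right) - P{\left(E \right)} = \left(-9 - -870\right) \left(-2\right) - \left(173 + 124^{2} + 57 \cdot 124\right) = \left(-9 + 870\right) \left(-2\right) - \left(173 + 15376 + 7068\right) = 861 \left(-2\right) - 22617 = -1722 - 22617 = -24339$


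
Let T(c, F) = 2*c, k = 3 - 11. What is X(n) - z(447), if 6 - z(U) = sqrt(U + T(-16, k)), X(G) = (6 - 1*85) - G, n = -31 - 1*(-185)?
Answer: -239 + sqrt(415) ≈ -218.63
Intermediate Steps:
k = -8
n = 154 (n = -31 + 185 = 154)
X(G) = -79 - G (X(G) = (6 - 85) - G = -79 - G)
z(U) = 6 - sqrt(-32 + U) (z(U) = 6 - sqrt(U + 2*(-16)) = 6 - sqrt(U - 32) = 6 - sqrt(-32 + U))
X(n) - z(447) = (-79 - 1*154) - (6 - sqrt(-32 + 447)) = (-79 - 154) - (6 - sqrt(415)) = -233 + (-6 + sqrt(415)) = -239 + sqrt(415)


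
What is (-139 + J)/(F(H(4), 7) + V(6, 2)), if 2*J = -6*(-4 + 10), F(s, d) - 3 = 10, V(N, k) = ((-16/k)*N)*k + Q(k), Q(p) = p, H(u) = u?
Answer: 157/81 ≈ 1.9383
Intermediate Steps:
V(N, k) = k - 16*N (V(N, k) = ((-16/k)*N)*k + k = (-16*N/k)*k + k = -16*N + k = k - 16*N)
F(s, d) = 13 (F(s, d) = 3 + 10 = 13)
J = -18 (J = (-6*(-4 + 10))/2 = (-6*6)/2 = (½)*(-36) = -18)
(-139 + J)/(F(H(4), 7) + V(6, 2)) = (-139 - 18)/(13 + (2 - 16*6)) = -157/(13 + (2 - 96)) = -157/(13 - 94) = -157/(-81) = -157*(-1/81) = 157/81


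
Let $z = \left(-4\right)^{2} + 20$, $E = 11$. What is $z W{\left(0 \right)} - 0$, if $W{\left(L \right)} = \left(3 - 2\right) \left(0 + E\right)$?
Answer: $396$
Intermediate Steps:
$W{\left(L \right)} = 11$ ($W{\left(L \right)} = \left(3 - 2\right) \left(0 + 11\right) = 1 \cdot 11 = 11$)
$z = 36$ ($z = 16 + 20 = 36$)
$z W{\left(0 \right)} - 0 = 36 \cdot 11 - 0 = 396 + 0 = 396$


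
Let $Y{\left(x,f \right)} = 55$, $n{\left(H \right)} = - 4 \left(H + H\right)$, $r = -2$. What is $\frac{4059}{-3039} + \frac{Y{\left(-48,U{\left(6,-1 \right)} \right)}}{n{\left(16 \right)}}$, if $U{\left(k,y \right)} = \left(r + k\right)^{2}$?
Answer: $- \frac{228899}{129664} \approx -1.7653$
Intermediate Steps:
$U{\left(k,y \right)} = \left(-2 + k\right)^{2}$
$n{\left(H \right)} = - 8 H$ ($n{\left(H \right)} = - 4 \cdot 2 H = - 8 H$)
$\frac{4059}{-3039} + \frac{Y{\left(-48,U{\left(6,-1 \right)} \right)}}{n{\left(16 \right)}} = \frac{4059}{-3039} + \frac{55}{\left(-8\right) 16} = 4059 \left(- \frac{1}{3039}\right) + \frac{55}{-128} = - \frac{1353}{1013} + 55 \left(- \frac{1}{128}\right) = - \frac{1353}{1013} - \frac{55}{128} = - \frac{228899}{129664}$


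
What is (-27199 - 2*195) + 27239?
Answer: -350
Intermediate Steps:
(-27199 - 2*195) + 27239 = (-27199 - 390) + 27239 = -27589 + 27239 = -350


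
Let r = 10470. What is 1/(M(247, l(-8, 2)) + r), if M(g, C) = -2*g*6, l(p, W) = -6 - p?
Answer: 1/7506 ≈ 0.00013323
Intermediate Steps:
M(g, C) = -12*g
1/(M(247, l(-8, 2)) + r) = 1/(-12*247 + 10470) = 1/(-2964 + 10470) = 1/7506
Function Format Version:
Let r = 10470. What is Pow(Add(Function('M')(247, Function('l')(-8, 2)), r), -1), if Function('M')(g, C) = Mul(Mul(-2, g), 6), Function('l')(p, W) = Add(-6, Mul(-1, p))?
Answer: Rational(1, 7506) ≈ 0.00013323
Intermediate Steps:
Function('M')(g, C) = Mul(-12, g)
Pow(Add(Function('M')(247, Function('l')(-8, 2)), r), -1) = Pow(Add(Mul(-12, 247), 10470), -1) = Pow(Add(-2964, 10470), -1) = Pow(7506, -1) = Rational(1, 7506)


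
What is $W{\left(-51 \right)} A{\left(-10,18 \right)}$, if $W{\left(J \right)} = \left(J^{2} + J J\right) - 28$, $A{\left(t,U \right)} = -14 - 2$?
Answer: $-82784$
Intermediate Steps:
$A{\left(t,U \right)} = -16$ ($A{\left(t,U \right)} = -14 - 2 = -16$)
$W{\left(J \right)} = -28 + 2 J^{2}$ ($W{\left(J \right)} = \left(J^{2} + J^{2}\right) - 28 = 2 J^{2} - 28 = -28 + 2 J^{2}$)
$W{\left(-51 \right)} A{\left(-10,18 \right)} = \left(-28 + 2 \left(-51\right)^{2}\right) \left(-16\right) = \left(-28 + 2 \cdot 2601\right) \left(-16\right) = \left(-28 + 5202\right) \left(-16\right) = 5174 \left(-16\right) = -82784$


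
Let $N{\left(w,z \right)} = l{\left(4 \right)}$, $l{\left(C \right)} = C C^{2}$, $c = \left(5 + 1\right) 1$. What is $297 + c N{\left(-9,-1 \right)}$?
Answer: $681$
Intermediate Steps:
$c = 6$ ($c = 6 \cdot 1 = 6$)
$l{\left(C \right)} = C^{3}$
$N{\left(w,z \right)} = 64$ ($N{\left(w,z \right)} = 4^{3} = 64$)
$297 + c N{\left(-9,-1 \right)} = 297 + 6 \cdot 64 = 297 + 384 = 681$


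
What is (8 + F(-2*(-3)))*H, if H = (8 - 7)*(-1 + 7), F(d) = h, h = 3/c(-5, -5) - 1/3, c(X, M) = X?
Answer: 212/5 ≈ 42.400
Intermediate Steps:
h = -14/15 (h = 3/(-5) - 1/3 = 3*(-⅕) - 1*⅓ = -⅗ - ⅓ = -14/15 ≈ -0.93333)
F(d) = -14/15
H = 6 (H = 1*6 = 6)
(8 + F(-2*(-3)))*H = (8 - 14/15)*6 = (106/15)*6 = 212/5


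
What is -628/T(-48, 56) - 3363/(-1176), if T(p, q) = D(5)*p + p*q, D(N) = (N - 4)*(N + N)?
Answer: 14834/4851 ≈ 3.0579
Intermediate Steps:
D(N) = 2*N*(-4 + N) (D(N) = (-4 + N)*(2*N) = 2*N*(-4 + N))
T(p, q) = 10*p + p*q (T(p, q) = (2*5*(-4 + 5))*p + p*q = (2*5*1)*p + p*q = 10*p + p*q)
-628/T(-48, 56) - 3363/(-1176) = -628*(-1/(48*(10 + 56))) - 3363/(-1176) = -628/((-48*66)) - 3363*(-1/1176) = -628/(-3168) + 1121/392 = -628*(-1/3168) + 1121/392 = 157/792 + 1121/392 = 14834/4851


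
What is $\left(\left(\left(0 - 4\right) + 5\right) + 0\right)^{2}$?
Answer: $1$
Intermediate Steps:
$\left(\left(\left(0 - 4\right) + 5\right) + 0\right)^{2} = \left(\left(-4 + 5\right) + 0\right)^{2} = \left(1 + 0\right)^{2} = 1^{2} = 1$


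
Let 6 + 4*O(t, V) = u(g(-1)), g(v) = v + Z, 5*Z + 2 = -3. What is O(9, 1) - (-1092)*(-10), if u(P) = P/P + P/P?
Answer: -10921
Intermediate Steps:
Z = -1 (Z = -2/5 + (1/5)*(-3) = -2/5 - 3/5 = -1)
g(v) = -1 + v (g(v) = v - 1 = -1 + v)
u(P) = 2 (u(P) = 1 + 1 = 2)
O(t, V) = -1 (O(t, V) = -3/2 + (1/4)*2 = -3/2 + 1/2 = -1)
O(9, 1) - (-1092)*(-10) = -1 - (-1092)*(-10) = -1 - 156*70 = -1 - 10920 = -10921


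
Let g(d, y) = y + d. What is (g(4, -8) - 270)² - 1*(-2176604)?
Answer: 2251680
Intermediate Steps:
g(d, y) = d + y
(g(4, -8) - 270)² - 1*(-2176604) = ((4 - 8) - 270)² - 1*(-2176604) = (-4 - 270)² + 2176604 = (-274)² + 2176604 = 75076 + 2176604 = 2251680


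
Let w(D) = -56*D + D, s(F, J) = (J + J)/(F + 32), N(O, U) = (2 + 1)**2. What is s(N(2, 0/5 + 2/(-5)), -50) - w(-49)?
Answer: -110595/41 ≈ -2697.4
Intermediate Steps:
N(O, U) = 9 (N(O, U) = 3**2 = 9)
s(F, J) = 2*J/(32 + F) (s(F, J) = (2*J)/(32 + F) = 2*J/(32 + F))
w(D) = -55*D
s(N(2, 0/5 + 2/(-5)), -50) - w(-49) = 2*(-50)/(32 + 9) - (-55)*(-49) = 2*(-50)/41 - 1*2695 = 2*(-50)*(1/41) - 2695 = -100/41 - 2695 = -110595/41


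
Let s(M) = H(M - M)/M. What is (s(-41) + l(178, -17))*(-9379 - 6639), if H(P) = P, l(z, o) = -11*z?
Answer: 31363244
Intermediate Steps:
s(M) = 0 (s(M) = (M - M)/M = 0/M = 0)
(s(-41) + l(178, -17))*(-9379 - 6639) = (0 - 11*178)*(-9379 - 6639) = (0 - 1958)*(-16018) = -1958*(-16018) = 31363244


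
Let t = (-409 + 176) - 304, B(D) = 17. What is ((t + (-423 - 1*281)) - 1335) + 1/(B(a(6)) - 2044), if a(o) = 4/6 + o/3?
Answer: -5221553/2027 ≈ -2576.0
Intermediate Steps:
a(o) = ⅔ + o/3 (a(o) = 4*(⅙) + o*(⅓) = ⅔ + o/3)
t = -537 (t = -233 - 304 = -537)
((t + (-423 - 1*281)) - 1335) + 1/(B(a(6)) - 2044) = ((-537 + (-423 - 1*281)) - 1335) + 1/(17 - 2044) = ((-537 + (-423 - 281)) - 1335) + 1/(-2027) = ((-537 - 704) - 1335) - 1/2027 = (-1241 - 1335) - 1/2027 = -2576 - 1/2027 = -5221553/2027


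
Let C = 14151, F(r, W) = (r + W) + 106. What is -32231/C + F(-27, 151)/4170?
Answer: -1457206/655663 ≈ -2.2225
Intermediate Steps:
F(r, W) = 106 + W + r (F(r, W) = (W + r) + 106 = 106 + W + r)
-32231/C + F(-27, 151)/4170 = -32231/14151 + (106 + 151 - 27)/4170 = -32231*1/14151 + 230*(1/4170) = -32231/14151 + 23/417 = -1457206/655663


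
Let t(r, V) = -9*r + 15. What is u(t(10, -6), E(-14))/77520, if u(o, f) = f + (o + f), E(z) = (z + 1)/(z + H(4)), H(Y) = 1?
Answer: -73/77520 ≈ -0.00094169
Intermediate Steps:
t(r, V) = 15 - 9*r
E(z) = 1 (E(z) = (z + 1)/(z + 1) = (1 + z)/(1 + z) = 1)
u(o, f) = o + 2*f (u(o, f) = f + (f + o) = o + 2*f)
u(t(10, -6), E(-14))/77520 = ((15 - 9*10) + 2*1)/77520 = ((15 - 90) + 2)*(1/77520) = (-75 + 2)*(1/77520) = -73*1/77520 = -73/77520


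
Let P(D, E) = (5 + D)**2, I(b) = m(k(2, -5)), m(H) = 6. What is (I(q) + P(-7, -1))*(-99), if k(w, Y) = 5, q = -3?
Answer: -990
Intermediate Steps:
I(b) = 6
(I(q) + P(-7, -1))*(-99) = (6 + (5 - 7)**2)*(-99) = (6 + (-2)**2)*(-99) = (6 + 4)*(-99) = 10*(-99) = -990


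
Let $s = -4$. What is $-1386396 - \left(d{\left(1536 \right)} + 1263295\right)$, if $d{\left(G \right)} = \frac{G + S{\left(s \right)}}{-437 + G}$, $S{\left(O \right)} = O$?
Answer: $- \frac{2912011941}{1099} \approx -2.6497 \cdot 10^{6}$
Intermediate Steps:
$d{\left(G \right)} = \frac{-4 + G}{-437 + G}$ ($d{\left(G \right)} = \frac{G - 4}{-437 + G} = \frac{-4 + G}{-437 + G}$)
$-1386396 - \left(d{\left(1536 \right)} + 1263295\right) = -1386396 - \left(\frac{-4 + 1536}{-437 + 1536} + 1263295\right) = -1386396 - \left(\frac{1}{1099} \cdot 1532 + 1263295\right) = -1386396 - \left(\frac{1532}{1099} + 1263295\right) = -1386396 - \frac{1388362737}{1099} = - \frac{2912011941}{1099}$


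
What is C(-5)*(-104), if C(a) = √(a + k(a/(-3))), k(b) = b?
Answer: -104*I*√30/3 ≈ -189.88*I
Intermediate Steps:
C(a) = √6*√a/3 (C(a) = √(a + a/(-3)) = √(a + a*(-⅓)) = √(a - a/3) = √(2*a/3) = √6*√a/3)
C(-5)*(-104) = (√6*√(-5)/3)*(-104) = (√6*(I*√5)/3)*(-104) = (I*√30/3)*(-104) = -104*I*√30/3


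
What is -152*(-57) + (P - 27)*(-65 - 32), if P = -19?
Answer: 13126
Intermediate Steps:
-152*(-57) + (P - 27)*(-65 - 32) = -152*(-57) + (-19 - 27)*(-65 - 32) = 8664 - 46*(-97) = 8664 + 4462 = 13126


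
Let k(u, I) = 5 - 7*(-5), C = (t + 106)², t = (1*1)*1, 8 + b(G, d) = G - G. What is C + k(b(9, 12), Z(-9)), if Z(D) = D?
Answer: 11489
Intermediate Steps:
b(G, d) = -8 (b(G, d) = -8 + (G - G) = -8 + 0 = -8)
t = 1 (t = 1*1 = 1)
C = 11449 (C = (1 + 106)² = 107² = 11449)
k(u, I) = 40 (k(u, I) = 5 + 35 = 40)
C + k(b(9, 12), Z(-9)) = 11449 + 40 = 11489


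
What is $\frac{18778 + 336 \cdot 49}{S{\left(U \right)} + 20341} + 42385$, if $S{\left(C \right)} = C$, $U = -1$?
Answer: $\frac{431073071}{10170} \approx 42387.0$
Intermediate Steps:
$\frac{18778 + 336 \cdot 49}{S{\left(U \right)} + 20341} + 42385 = \frac{18778 + 336 \cdot 49}{-1 + 20341} + 42385 = \frac{18778 + 16464}{20340} + 42385 = 35242 \cdot \frac{1}{20340} + 42385 = \frac{17621}{10170} + 42385 = \frac{431073071}{10170}$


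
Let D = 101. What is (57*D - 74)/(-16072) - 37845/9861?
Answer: -221428301/52828664 ≈ -4.1914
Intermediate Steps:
(57*D - 74)/(-16072) - 37845/9861 = (57*101 - 74)/(-16072) - 37845/9861 = (5757 - 74)*(-1/16072) - 37845*1/9861 = 5683*(-1/16072) - 12615/3287 = -5683/16072 - 12615/3287 = -221428301/52828664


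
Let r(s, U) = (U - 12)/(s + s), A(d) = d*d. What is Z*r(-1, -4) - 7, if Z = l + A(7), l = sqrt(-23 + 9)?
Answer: 385 + 8*I*sqrt(14) ≈ 385.0 + 29.933*I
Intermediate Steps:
A(d) = d**2
r(s, U) = (-12 + U)/(2*s) (r(s, U) = (-12 + U)/((2*s)) = (-12 + U)*(1/(2*s)) = (-12 + U)/(2*s))
l = I*sqrt(14) (l = sqrt(-14) = I*sqrt(14) ≈ 3.7417*I)
Z = 49 + I*sqrt(14) (Z = I*sqrt(14) + 7**2 = I*sqrt(14) + 49 = 49 + I*sqrt(14) ≈ 49.0 + 3.7417*I)
Z*r(-1, -4) - 7 = (49 + I*sqrt(14))*((1/2)*(-12 - 4)/(-1)) - 7 = (49 + I*sqrt(14))*((1/2)*(-1)*(-16)) - 7 = (49 + I*sqrt(14))*8 - 7 = (392 + 8*I*sqrt(14)) - 7 = 385 + 8*I*sqrt(14)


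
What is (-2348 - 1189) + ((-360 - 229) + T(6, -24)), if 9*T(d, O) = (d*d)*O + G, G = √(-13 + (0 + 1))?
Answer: -4222 + 2*I*√3/9 ≈ -4222.0 + 0.3849*I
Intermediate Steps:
G = 2*I*√3 (G = √(-13 + 1) = √(-12) = 2*I*√3 ≈ 3.4641*I)
T(d, O) = O*d²/9 + 2*I*√3/9 (T(d, O) = ((d*d)*O + 2*I*√3)/9 = (d²*O + 2*I*√3)/9 = (O*d² + 2*I*√3)/9 = O*d²/9 + 2*I*√3/9)
(-2348 - 1189) + ((-360 - 229) + T(6, -24)) = (-2348 - 1189) + ((-360 - 229) + ((⅑)*(-24)*6² + 2*I*√3/9)) = -3537 + (-589 + ((⅑)*(-24)*36 + 2*I*√3/9)) = -3537 + (-589 + (-96 + 2*I*√3/9)) = -3537 + (-685 + 2*I*√3/9) = -4222 + 2*I*√3/9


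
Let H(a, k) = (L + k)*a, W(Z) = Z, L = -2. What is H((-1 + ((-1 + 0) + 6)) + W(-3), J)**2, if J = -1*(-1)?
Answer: 1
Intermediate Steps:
J = 1
H(a, k) = a*(-2 + k) (H(a, k) = (-2 + k)*a = a*(-2 + k))
H((-1 + ((-1 + 0) + 6)) + W(-3), J)**2 = (((-1 + ((-1 + 0) + 6)) - 3)*(-2 + 1))**2 = (((-1 + (-1 + 6)) - 3)*(-1))**2 = (((-1 + 5) - 3)*(-1))**2 = ((4 - 3)*(-1))**2 = (1*(-1))**2 = (-1)**2 = 1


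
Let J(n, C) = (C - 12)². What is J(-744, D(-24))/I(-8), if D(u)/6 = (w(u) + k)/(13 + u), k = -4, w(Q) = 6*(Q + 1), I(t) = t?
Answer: -64800/121 ≈ -535.54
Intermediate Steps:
w(Q) = 6 + 6*Q (w(Q) = 6*(1 + Q) = 6 + 6*Q)
D(u) = 6*(2 + 6*u)/(13 + u) (D(u) = 6*(((6 + 6*u) - 4)/(13 + u)) = 6*((2 + 6*u)/(13 + u)) = 6*(2 + 6*u)/(13 + u))
J(n, C) = (-12 + C)²
J(-744, D(-24))/I(-8) = (-12 + 12*(1 + 3*(-24))/(13 - 24))²/(-8) = (-12 + 12*(1 - 72)/(-11))²*(-⅛) = (-12 + 12*(-1/11)*(-71))²*(-⅛) = (-12 + 852/11)²*(-⅛) = (720/11)²*(-⅛) = (518400/121)*(-⅛) = -64800/121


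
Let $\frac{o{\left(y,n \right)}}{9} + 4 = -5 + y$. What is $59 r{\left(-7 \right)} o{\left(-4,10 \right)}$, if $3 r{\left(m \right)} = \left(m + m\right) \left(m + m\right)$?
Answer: $-450996$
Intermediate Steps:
$r{\left(m \right)} = \frac{4 m^{2}}{3}$ ($r{\left(m \right)} = \frac{\left(m + m\right) \left(m + m\right)}{3} = \frac{2 m 2 m}{3} = \frac{4 m^{2}}{3}$)
$o{\left(y,n \right)} = -81 + 9 y$ ($o{\left(y,n \right)} = -36 + 9 \left(-5 + y\right) = -36 + \left(-45 + 9 y\right) = -81 + 9 y$)
$59 r{\left(-7 \right)} o{\left(-4,10 \right)} = 59 \frac{4 \left(-7\right)^{2}}{3} \left(-81 + 9 \left(-4\right)\right) = 59 \cdot \frac{4}{3} \cdot 49 \left(-81 - 36\right) = 59 \cdot \frac{196}{3} \left(-117\right) = \frac{11564}{3} \left(-117\right) = -450996$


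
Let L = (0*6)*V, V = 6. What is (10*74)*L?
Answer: 0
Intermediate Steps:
L = 0 (L = (0*6)*6 = 0*6 = 0)
(10*74)*L = (10*74)*0 = 740*0 = 0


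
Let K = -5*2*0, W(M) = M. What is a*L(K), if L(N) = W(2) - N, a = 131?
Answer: 262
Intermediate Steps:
K = 0 (K = -10*0 = 0)
L(N) = 2 - N
a*L(K) = 131*(2 - 1*0) = 131*(2 + 0) = 131*2 = 262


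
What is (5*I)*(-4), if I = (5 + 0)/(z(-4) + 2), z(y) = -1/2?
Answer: -200/3 ≈ -66.667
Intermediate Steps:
z(y) = -1/2 (z(y) = -1*1/2 = -1/2)
I = 10/3 (I = (5 + 0)/(-1/2 + 2) = 5/(3/2) = 5*(2/3) = 10/3 ≈ 3.3333)
(5*I)*(-4) = (5*(10/3))*(-4) = (50/3)*(-4) = -200/3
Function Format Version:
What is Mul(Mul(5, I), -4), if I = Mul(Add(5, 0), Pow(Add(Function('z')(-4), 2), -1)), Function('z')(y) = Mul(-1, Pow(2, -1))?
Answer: Rational(-200, 3) ≈ -66.667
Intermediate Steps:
Function('z')(y) = Rational(-1, 2) (Function('z')(y) = Mul(-1, Rational(1, 2)) = Rational(-1, 2))
I = Rational(10, 3) (I = Mul(Add(5, 0), Pow(Add(Rational(-1, 2), 2), -1)) = Mul(5, Pow(Rational(3, 2), -1)) = Mul(5, Rational(2, 3)) = Rational(10, 3) ≈ 3.3333)
Mul(Mul(5, I), -4) = Mul(Mul(5, Rational(10, 3)), -4) = Mul(Rational(50, 3), -4) = Rational(-200, 3)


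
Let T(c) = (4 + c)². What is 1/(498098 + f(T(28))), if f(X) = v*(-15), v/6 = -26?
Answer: 1/500438 ≈ 1.9983e-6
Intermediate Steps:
v = -156 (v = 6*(-26) = -156)
f(X) = 2340 (f(X) = -156*(-15) = 2340)
1/(498098 + f(T(28))) = 1/(498098 + 2340) = 1/500438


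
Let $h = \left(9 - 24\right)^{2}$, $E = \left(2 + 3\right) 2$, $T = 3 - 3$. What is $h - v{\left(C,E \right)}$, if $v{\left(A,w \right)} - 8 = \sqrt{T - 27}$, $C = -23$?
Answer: $217 - 3 i \sqrt{3} \approx 217.0 - 5.1962 i$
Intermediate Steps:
$T = 0$
$E = 10$ ($E = 5 \cdot 2 = 10$)
$v{\left(A,w \right)} = 8 + 3 i \sqrt{3}$ ($v{\left(A,w \right)} = 8 + \sqrt{0 - 27} = 8 + \sqrt{-27} = 8 + 3 i \sqrt{3}$)
$h = 225$ ($h = \left(-15\right)^{2} = 225$)
$h - v{\left(C,E \right)} = 225 - \left(8 + 3 i \sqrt{3}\right) = 217 - 3 i \sqrt{3}$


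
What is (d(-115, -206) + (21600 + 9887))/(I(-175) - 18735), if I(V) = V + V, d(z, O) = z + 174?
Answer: -31546/19085 ≈ -1.6529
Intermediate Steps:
d(z, O) = 174 + z
I(V) = 2*V
(d(-115, -206) + (21600 + 9887))/(I(-175) - 18735) = ((174 - 115) + (21600 + 9887))/(2*(-175) - 18735) = (59 + 31487)/(-350 - 18735) = 31546/(-19085) = 31546*(-1/19085) = -31546/19085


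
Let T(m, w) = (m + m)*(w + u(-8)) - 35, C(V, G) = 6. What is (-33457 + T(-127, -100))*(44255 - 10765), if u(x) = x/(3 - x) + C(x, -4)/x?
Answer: -2842781905/11 ≈ -2.5843e+8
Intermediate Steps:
u(x) = 6/x + x/(3 - x) (u(x) = x/(3 - x) + 6/x = 6/x + x/(3 - x))
T(m, w) = -35 + 2*m*(-65/44 + w) (T(m, w) = (m + m)*(w + (-18 - 1*(-8)² + 6*(-8))/((-8)*(-3 - 8))) - 35 = (2*m)*(w - ⅛*(-18 - 1*64 - 48)/(-11)) - 35 = (2*m)*(w - ⅛*(-1/11)*(-18 - 64 - 48)) - 35 = (2*m)*(w - ⅛*(-1/11)*(-130)) - 35 = (2*m)*(w - 65/44) - 35 = (2*m)*(-65/44 + w) - 35 = 2*m*(-65/44 + w) - 35 = -35 + 2*m*(-65/44 + w))
(-33457 + T(-127, -100))*(44255 - 10765) = (-33457 + (-35 - 65/22*(-127) + 2*(-127)*(-100)))*(44255 - 10765) = (-33457 + (-35 + 8255/22 + 25400))*33490 = (-33457 + 566285/22)*33490 = -169769/22*33490 = -2842781905/11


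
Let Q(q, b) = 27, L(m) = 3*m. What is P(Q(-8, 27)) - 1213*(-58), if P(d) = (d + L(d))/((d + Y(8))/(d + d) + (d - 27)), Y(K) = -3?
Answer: 70597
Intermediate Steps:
P(d) = 4*d/(-27 + d + (-3 + d)/(2*d)) (P(d) = (d + 3*d)/((d - 3)/(d + d) + (d - 27)) = (4*d)/((-3 + d)/((2*d)) + (-27 + d)) = (4*d)/((-3 + d)*(1/(2*d)) + (-27 + d)) = (4*d)/((-3 + d)/(2*d) + (-27 + d)) = (4*d)/(-27 + d + (-3 + d)/(2*d)) = 4*d/(-27 + d + (-3 + d)/(2*d)))
P(Q(-8, 27)) - 1213*(-58) = 8*27²/(-3 - 53*27 + 2*27²) - 1213*(-58) = 8*729/(-3 - 1431 + 2*729) + 70354 = 8*729/(-3 - 1431 + 1458) + 70354 = 8*729/24 + 70354 = 8*729*(1/24) + 70354 = 243 + 70354 = 70597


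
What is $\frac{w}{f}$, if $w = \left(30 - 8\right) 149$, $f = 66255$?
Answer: $\frac{3278}{66255} \approx 0.049475$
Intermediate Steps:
$w = 3278$ ($w = 22 \cdot 149 = 3278$)
$\frac{w}{f} = \frac{3278}{66255}$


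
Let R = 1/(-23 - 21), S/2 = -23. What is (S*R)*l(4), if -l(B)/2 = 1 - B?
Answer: 69/11 ≈ 6.2727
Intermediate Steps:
l(B) = -2 + 2*B (l(B) = -2*(1 - B) = -2 + 2*B)
S = -46 (S = 2*(-23) = -46)
R = -1/44 (R = 1/(-44) = -1/44 ≈ -0.022727)
(S*R)*l(4) = (-46*(-1/44))*(-2 + 2*4) = 23*(-2 + 8)/22 = (23/22)*6 = 69/11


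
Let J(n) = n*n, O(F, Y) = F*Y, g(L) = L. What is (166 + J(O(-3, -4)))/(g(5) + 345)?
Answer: 31/35 ≈ 0.88571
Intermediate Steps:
J(n) = n²
(166 + J(O(-3, -4)))/(g(5) + 345) = (166 + (-3*(-4))²)/(5 + 345) = (166 + 12²)/350 = (166 + 144)*(1/350) = 310*(1/350) = 31/35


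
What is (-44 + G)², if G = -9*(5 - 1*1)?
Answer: 6400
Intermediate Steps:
G = -36 (G = -9*(5 - 1) = -9*4 = -36)
(-44 + G)² = (-44 - 36)² = (-80)² = 6400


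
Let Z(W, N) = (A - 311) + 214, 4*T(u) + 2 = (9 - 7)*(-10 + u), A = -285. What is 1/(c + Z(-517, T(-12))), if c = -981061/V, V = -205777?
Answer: -205777/77625753 ≈ -0.0026509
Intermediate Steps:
T(u) = -11/2 + u/2 (T(u) = -½ + ((9 - 7)*(-10 + u))/4 = -½ + (2*(-10 + u))/4 = -½ + (-20 + 2*u)/4 = -½ + (-5 + u/2) = -11/2 + u/2)
c = 981061/205777 (c = -981061/(-205777) = -981061*(-1/205777) = 981061/205777 ≈ 4.7676)
Z(W, N) = -382 (Z(W, N) = (-285 - 311) + 214 = -596 + 214 = -382)
1/(c + Z(-517, T(-12))) = 1/(981061/205777 - 382) = 1/(-77625753/205777) = -205777/77625753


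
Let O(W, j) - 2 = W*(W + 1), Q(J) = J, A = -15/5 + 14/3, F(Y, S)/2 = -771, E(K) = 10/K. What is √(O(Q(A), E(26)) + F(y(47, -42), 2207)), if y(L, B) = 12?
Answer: 2*I*√3455/3 ≈ 39.186*I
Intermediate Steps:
F(Y, S) = -1542 (F(Y, S) = 2*(-771) = -1542)
A = 5/3 (A = -15*⅕ + 14*(⅓) = -3 + 14/3 = 5/3 ≈ 1.6667)
O(W, j) = 2 + W*(1 + W) (O(W, j) = 2 + W*(W + 1) = 2 + W*(1 + W))
√(O(Q(A), E(26)) + F(y(47, -42), 2207)) = √((2 + 5/3 + (5/3)²) - 1542) = √((2 + 5/3 + 25/9) - 1542) = √(58/9 - 1542) = √(-13820/9) = 2*I*√3455/3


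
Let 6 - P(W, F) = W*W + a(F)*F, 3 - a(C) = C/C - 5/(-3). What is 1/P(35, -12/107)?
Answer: -107/130429 ≈ -0.00082037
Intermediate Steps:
a(C) = ⅓ (a(C) = 3 - (C/C - 5/(-3)) = 3 - (1 - 5*(-⅓)) = 3 - (1 + 5/3) = 3 - 1*8/3 = 3 - 8/3 = ⅓)
P(W, F) = 6 - W² - F/3 (P(W, F) = 6 - (W*W + F/3) = 6 - (W² + F/3) = 6 + (-W² - F/3) = 6 - W² - F/3)
1/P(35, -12/107) = 1/(6 - 1*35² - (-4)/107) = 1/(6 - 1*1225 - (-4)/107) = 1/(6 - 1225 - ⅓*(-12/107)) = 1/(6 - 1225 + 4/107) = 1/(-130429/107) = -107/130429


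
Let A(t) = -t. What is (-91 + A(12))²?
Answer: 10609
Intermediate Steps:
(-91 + A(12))² = (-91 - 1*12)² = (-91 - 12)² = (-103)² = 10609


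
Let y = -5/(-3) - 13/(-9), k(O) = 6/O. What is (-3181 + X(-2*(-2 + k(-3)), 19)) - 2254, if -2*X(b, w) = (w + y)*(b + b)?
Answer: -50507/9 ≈ -5611.9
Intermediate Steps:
y = 28/9 (y = -5*(-⅓) - 13*(-⅑) = 5/3 + 13/9 = 28/9 ≈ 3.1111)
X(b, w) = -b*(28/9 + w) (X(b, w) = -(w + 28/9)*(b + b)/2 = -(28/9 + w)*2*b/2 = -b*(28/9 + w))
(-3181 + X(-2*(-2 + k(-3)), 19)) - 2254 = (-3181 - (-2*(-2 + 6/(-3)))*(28 + 9*19)/9) - 2254 = (-3181 - (-2*(-2 + 6*(-⅓)))*(28 + 171)/9) - 2254 = (-3181 - ⅑*(-2*(-2 - 2))*199) - 2254 = (-3181 - ⅑*(-2*(-4))*199) - 2254 = (-3181 - ⅑*8*199) - 2254 = (-3181 - 1592/9) - 2254 = -30221/9 - 2254 = -50507/9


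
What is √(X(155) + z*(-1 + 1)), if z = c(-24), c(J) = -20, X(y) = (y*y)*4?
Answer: 310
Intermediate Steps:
X(y) = 4*y² (X(y) = y²*4 = 4*y²)
z = -20
√(X(155) + z*(-1 + 1)) = √(4*155² - 20*(-1 + 1)) = √(4*24025 - 20*0) = √(96100 + 0) = √96100 = 310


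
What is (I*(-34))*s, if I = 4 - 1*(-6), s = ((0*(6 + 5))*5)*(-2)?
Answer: 0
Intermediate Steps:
s = 0 (s = ((0*11)*5)*(-2) = (0*5)*(-2) = 0*(-2) = 0)
I = 10 (I = 4 + 6 = 10)
(I*(-34))*s = (10*(-34))*0 = -340*0 = 0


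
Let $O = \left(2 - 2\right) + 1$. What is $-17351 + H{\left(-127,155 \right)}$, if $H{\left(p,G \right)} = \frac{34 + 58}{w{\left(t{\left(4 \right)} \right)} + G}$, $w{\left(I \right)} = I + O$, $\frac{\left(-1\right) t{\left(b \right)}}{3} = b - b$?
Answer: $- \frac{676666}{39} \approx -17350.0$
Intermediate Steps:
$t{\left(b \right)} = 0$ ($t{\left(b \right)} = - 3 \left(b - b\right) = \left(-3\right) 0 = 0$)
$O = 1$ ($O = 0 + 1 = 1$)
$w{\left(I \right)} = 1 + I$ ($w{\left(I \right)} = I + 1 = 1 + I$)
$H{\left(p,G \right)} = \frac{92}{1 + G}$ ($H{\left(p,G \right)} = \frac{34 + 58}{\left(1 + 0\right) + G} = \frac{92}{1 + G}$)
$-17351 + H{\left(-127,155 \right)} = -17351 + \frac{92}{1 + 155} = -17351 + \frac{92}{156} = -17351 + 92 \cdot \frac{1}{156} = -17351 + \frac{23}{39} = - \frac{676666}{39}$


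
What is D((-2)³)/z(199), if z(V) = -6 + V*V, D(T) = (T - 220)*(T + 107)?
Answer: -22572/39595 ≈ -0.57007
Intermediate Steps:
D(T) = (-220 + T)*(107 + T)
z(V) = -6 + V²
D((-2)³)/z(199) = (-23540 + ((-2)³)² - 113*(-2)³)/(-6 + 199²) = (-23540 + (-8)² - 113*(-8))/(-6 + 39601) = (-23540 + 64 + 904)/39595 = -22572*1/39595 = -22572/39595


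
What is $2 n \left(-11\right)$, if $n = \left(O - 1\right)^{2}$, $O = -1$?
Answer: $-88$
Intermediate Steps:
$n = 4$ ($n = \left(-1 - 1\right)^{2} = \left(-2\right)^{2} = 4$)
$2 n \left(-11\right) = 2 \cdot 4 \left(-11\right) = 8 \left(-11\right) = -88$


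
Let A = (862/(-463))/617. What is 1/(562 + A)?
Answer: 285671/160546240 ≈ 0.0017794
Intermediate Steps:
A = -862/285671 (A = (862*(-1/463))*(1/617) = -862/463*1/617 = -862/285671 ≈ -0.0030175)
1/(562 + A) = 1/(562 - 862/285671) = 1/(160546240/285671) = 285671/160546240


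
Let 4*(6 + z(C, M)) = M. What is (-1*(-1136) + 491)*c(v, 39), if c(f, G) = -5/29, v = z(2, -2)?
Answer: -8135/29 ≈ -280.52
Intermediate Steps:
z(C, M) = -6 + M/4
v = -13/2 (v = -6 + (¼)*(-2) = -6 - ½ = -13/2 ≈ -6.5000)
c(f, G) = -5/29 (c(f, G) = -5*1/29 = -5/29)
(-1*(-1136) + 491)*c(v, 39) = (-1*(-1136) + 491)*(-5/29) = (1136 + 491)*(-5/29) = 1627*(-5/29) = -8135/29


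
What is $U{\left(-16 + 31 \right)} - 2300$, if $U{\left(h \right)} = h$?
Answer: $-2285$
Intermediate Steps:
$U{\left(-16 + 31 \right)} - 2300 = \left(-16 + 31\right) - 2300 = 15 - 2300 = -2285$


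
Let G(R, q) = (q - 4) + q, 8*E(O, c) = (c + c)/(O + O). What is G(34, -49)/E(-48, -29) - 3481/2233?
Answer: -3019417/2233 ≈ -1352.2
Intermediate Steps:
E(O, c) = c/(8*O) (E(O, c) = ((c + c)/(O + O))/8 = ((2*c)/((2*O)))/8 = ((2*c)*(1/(2*O)))/8 = (c/O)/8 = c/(8*O))
G(R, q) = -4 + 2*q (G(R, q) = (-4 + q) + q = -4 + 2*q)
G(34, -49)/E(-48, -29) - 3481/2233 = (-4 + 2*(-49))/(((⅛)*(-29)/(-48))) - 3481/2233 = (-4 - 98)/(((⅛)*(-29)*(-1/48))) - 3481*1/2233 = -102/29/384 - 3481/2233 = -102*384/29 - 3481/2233 = -39168/29 - 3481/2233 = -3019417/2233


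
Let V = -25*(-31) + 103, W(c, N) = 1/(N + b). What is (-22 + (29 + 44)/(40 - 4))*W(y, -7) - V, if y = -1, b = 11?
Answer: -127151/144 ≈ -882.99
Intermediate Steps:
W(c, N) = 1/(11 + N) (W(c, N) = 1/(N + 11) = 1/(11 + N))
V = 878 (V = 775 + 103 = 878)
(-22 + (29 + 44)/(40 - 4))*W(y, -7) - V = (-22 + (29 + 44)/(40 - 4))/(11 - 7) - 1*878 = (-22 + 73/36)/4 - 878 = (-22 + 73*(1/36))*(¼) - 878 = (-22 + 73/36)*(¼) - 878 = -719/36*¼ - 878 = -719/144 - 878 = -127151/144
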